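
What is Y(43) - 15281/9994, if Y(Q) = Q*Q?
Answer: 18463625/9994 ≈ 1847.5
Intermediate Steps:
Y(Q) = Q²
Y(43) - 15281/9994 = 43² - 15281/9994 = 1849 - 15281*1/9994 = 1849 - 15281/9994 = 18463625/9994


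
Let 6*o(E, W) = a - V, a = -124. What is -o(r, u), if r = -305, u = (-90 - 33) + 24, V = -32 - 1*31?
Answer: 61/6 ≈ 10.167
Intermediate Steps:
V = -63 (V = -32 - 31 = -63)
u = -99 (u = -123 + 24 = -99)
o(E, W) = -61/6 (o(E, W) = (-124 - 1*(-63))/6 = (-124 + 63)/6 = (1/6)*(-61) = -61/6)
-o(r, u) = -1*(-61/6) = 61/6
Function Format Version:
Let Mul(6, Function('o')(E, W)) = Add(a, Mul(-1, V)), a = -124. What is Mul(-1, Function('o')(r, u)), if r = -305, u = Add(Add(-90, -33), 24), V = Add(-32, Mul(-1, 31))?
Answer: Rational(61, 6) ≈ 10.167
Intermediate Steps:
V = -63 (V = Add(-32, -31) = -63)
u = -99 (u = Add(-123, 24) = -99)
Function('o')(E, W) = Rational(-61, 6) (Function('o')(E, W) = Mul(Rational(1, 6), Add(-124, Mul(-1, -63))) = Mul(Rational(1, 6), Add(-124, 63)) = Mul(Rational(1, 6), -61) = Rational(-61, 6))
Mul(-1, Function('o')(r, u)) = Mul(-1, Rational(-61, 6)) = Rational(61, 6)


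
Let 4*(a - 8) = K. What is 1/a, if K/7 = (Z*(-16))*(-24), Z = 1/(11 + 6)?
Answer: 17/808 ≈ 0.021040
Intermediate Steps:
Z = 1/17 ≈ 0.058824
K = 2688/17 (K = 7*(((1/17)*(-16))*(-24)) = 7*(-16/17*(-24)) = 7*(384/17) = 2688/17 ≈ 158.12)
a = 808/17 (a = 8 + (¼)*(2688/17) = 8 + 672/17 = 808/17 ≈ 47.529)
1/a = 1/(808/17) = 17/808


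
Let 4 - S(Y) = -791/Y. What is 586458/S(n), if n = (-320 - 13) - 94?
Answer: 35773938/131 ≈ 2.7308e+5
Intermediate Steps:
n = -427 (n = -333 - 94 = -427)
S(Y) = 4 + 791/Y (S(Y) = 4 - (-791)/Y = 4 + 791/Y)
586458/S(n) = 586458/(4 + 791/(-427)) = 586458/(4 + 791*(-1/427)) = 586458/(4 - 113/61) = 586458/(131/61) = 586458*(61/131) = 35773938/131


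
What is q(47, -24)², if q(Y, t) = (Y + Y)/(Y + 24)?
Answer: 8836/5041 ≈ 1.7528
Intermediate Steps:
q(Y, t) = 2*Y/(24 + Y) (q(Y, t) = (2*Y)/(24 + Y) = 2*Y/(24 + Y))
q(47, -24)² = (2*47/(24 + 47))² = (2*47/71)² = (2*47*(1/71))² = (94/71)² = 8836/5041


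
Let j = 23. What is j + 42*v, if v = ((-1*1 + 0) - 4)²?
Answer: 1073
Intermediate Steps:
v = 25 (v = ((-1 + 0) - 4)² = (-1 - 4)² = (-5)² = 25)
j + 42*v = 23 + 42*25 = 23 + 1050 = 1073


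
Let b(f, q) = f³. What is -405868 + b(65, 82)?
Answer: -131243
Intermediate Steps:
-405868 + b(65, 82) = -405868 + 65³ = -405868 + 274625 = -131243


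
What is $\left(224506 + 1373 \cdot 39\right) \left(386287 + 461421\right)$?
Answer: $235707752524$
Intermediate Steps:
$\left(224506 + 1373 \cdot 39\right) \left(386287 + 461421\right) = \left(224506 + 53547\right) 847708 = 278053 \cdot 847708 = 235707752524$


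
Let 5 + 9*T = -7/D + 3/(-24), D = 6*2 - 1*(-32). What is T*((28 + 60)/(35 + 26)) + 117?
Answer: 21256/183 ≈ 116.15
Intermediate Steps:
D = 44 (D = 12 + 32 = 44)
T = -155/264 (T = -5/9 + (-7/44 + 3/(-24))/9 = -5/9 + (-7*1/44 + 3*(-1/24))/9 = -5/9 + (-7/44 - 1/8)/9 = -5/9 + (1/9)*(-25/88) = -5/9 - 25/792 = -155/264 ≈ -0.58712)
T*((28 + 60)/(35 + 26)) + 117 = -155*(28 + 60)/(264*(35 + 26)) + 117 = -155/(3*61) + 117 = -155/264*88/61 + 117 = -155/183 + 117 = 21256/183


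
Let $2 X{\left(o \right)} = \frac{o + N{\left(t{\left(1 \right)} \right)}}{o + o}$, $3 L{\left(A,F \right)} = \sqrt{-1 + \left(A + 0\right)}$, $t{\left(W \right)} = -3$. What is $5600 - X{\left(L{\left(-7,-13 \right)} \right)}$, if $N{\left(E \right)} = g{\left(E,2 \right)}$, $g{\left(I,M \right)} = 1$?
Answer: $\frac{22399}{4} + \frac{3 i \sqrt{2}}{16} \approx 5599.8 + 0.26516 i$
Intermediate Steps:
$N{\left(E \right)} = 1$
$L{\left(A,F \right)} = \frac{\sqrt{-1 + A}}{3}$ ($L{\left(A,F \right)} = \frac{\sqrt{-1 + \left(A + 0\right)}}{3} = \frac{\sqrt{-1 + A}}{3}$)
$X{\left(o \right)} = \frac{1 + o}{4 o}$ ($X{\left(o \right)} = \frac{\left(o + 1\right) \frac{1}{o + o}}{2} = \frac{\left(1 + o\right) \frac{1}{2 o}}{2} = \frac{\frac{1}{2} \frac{1}{o} \left(1 + o\right)}{2} = \frac{1 + o}{4 o}$)
$5600 - X{\left(L{\left(-7,-13 \right)} \right)} = 5600 - \frac{1 + \frac{\sqrt{-1 - 7}}{3}}{4 \frac{\sqrt{-1 - 7}}{3}} = 5600 - \frac{1 + \frac{\sqrt{-8}}{3}}{4 \frac{\sqrt{-8}}{3}} = 5600 - \frac{1 + \frac{2 i \sqrt{2}}{3}}{4 \frac{2 i \sqrt{2}}{3}} = 5600 - \frac{- \frac{3 i \sqrt{2}}{4} \left(1 + \frac{2 i \sqrt{2}}{3}\right)}{4} = 5600 - - \frac{3 i \sqrt{2} \left(1 + \frac{2 i \sqrt{2}}{3}\right)}{16} = 5600 + \frac{3 i \sqrt{2} \left(1 + \frac{2 i \sqrt{2}}{3}\right)}{16}$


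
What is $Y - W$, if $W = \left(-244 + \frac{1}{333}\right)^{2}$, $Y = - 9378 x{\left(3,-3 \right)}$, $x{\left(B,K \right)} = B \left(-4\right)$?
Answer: $\frac{5877279503}{110889} \approx 53001.0$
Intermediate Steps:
$x{\left(B,K \right)} = - 4 B$
$Y = 112536$ ($Y = - 9378 \left(\left(-4\right) 3\right) = \left(-9378\right) \left(-12\right) = 112536$)
$W = \frac{6601725001}{110889}$ ($W = \left(-244 + \frac{1}{333}\right)^{2} = \left(- \frac{81251}{333}\right)^{2} = \frac{6601725001}{110889} \approx 59535.0$)
$Y - W = 112536 - \frac{6601725001}{110889} = \frac{5877279503}{110889}$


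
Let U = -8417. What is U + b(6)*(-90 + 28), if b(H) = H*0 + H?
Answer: -8789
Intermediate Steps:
b(H) = H (b(H) = 0 + H = H)
U + b(6)*(-90 + 28) = -8417 + 6*(-90 + 28) = -8417 + 6*(-62) = -8417 - 372 = -8789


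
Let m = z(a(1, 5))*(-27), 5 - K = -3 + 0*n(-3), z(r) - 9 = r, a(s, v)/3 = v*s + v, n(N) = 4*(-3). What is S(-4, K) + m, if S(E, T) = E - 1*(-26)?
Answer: -1031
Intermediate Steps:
n(N) = -12
a(s, v) = 3*v + 3*s*v (a(s, v) = 3*(v*s + v) = 3*(s*v + v) = 3*(v + s*v) = 3*v + 3*s*v)
z(r) = 9 + r
K = 8 (K = 5 - (-3 + 0*(-12)) = 5 - (-3 + 0) = 5 - 1*(-3) = 5 + 3 = 8)
m = -1053 (m = (9 + 3*5*(1 + 1))*(-27) = (9 + 3*5*2)*(-27) = (9 + 30)*(-27) = 39*(-27) = -1053)
S(E, T) = 26 + E (S(E, T) = E + 26 = 26 + E)
S(-4, K) + m = (26 - 4) - 1053 = 22 - 1053 = -1031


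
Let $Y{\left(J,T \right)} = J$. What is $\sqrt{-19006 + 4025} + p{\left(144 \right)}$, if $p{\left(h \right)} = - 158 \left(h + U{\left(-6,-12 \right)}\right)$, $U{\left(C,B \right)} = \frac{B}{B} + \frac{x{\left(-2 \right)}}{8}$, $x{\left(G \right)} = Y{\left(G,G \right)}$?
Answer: $- \frac{45741}{2} + i \sqrt{14981} \approx -22871.0 + 122.4 i$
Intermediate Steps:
$x{\left(G \right)} = G$
$U{\left(C,B \right)} = \frac{3}{4}$ ($U{\left(C,B \right)} = \frac{B}{B} - \frac{2}{8} = 1 - \frac{1}{4} = \frac{3}{4}$)
$p{\left(h \right)} = - \frac{237}{2} - 158 h$ ($p{\left(h \right)} = - 158 \left(h + \frac{3}{4}\right) = - 158 \left(\frac{3}{4} + h\right) = - \frac{237}{2} - 158 h$)
$\sqrt{-19006 + 4025} + p{\left(144 \right)} = \sqrt{-19006 + 4025} - \frac{45741}{2} = \sqrt{-14981} - \frac{45741}{2} = i \sqrt{14981} - \frac{45741}{2} = - \frac{45741}{2} + i \sqrt{14981}$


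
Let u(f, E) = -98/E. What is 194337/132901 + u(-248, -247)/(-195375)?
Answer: 9378229045327/6413486620125 ≈ 1.4623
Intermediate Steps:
194337/132901 + u(-248, -247)/(-195375) = 194337/132901 - 98/(-247)/(-195375) = 194337*(1/132901) - 98*(-1/247)*(-1/195375) = 194337/132901 + (98/247)*(-1/195375) = 194337/132901 - 98/48257625 = 9378229045327/6413486620125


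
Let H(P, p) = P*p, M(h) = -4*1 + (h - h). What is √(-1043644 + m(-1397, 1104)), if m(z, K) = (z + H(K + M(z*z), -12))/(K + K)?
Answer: I*√318004515762/552 ≈ 1021.6*I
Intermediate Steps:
M(h) = -4 (M(h) = -4 + 0 = -4)
m(z, K) = (48 + z - 12*K)/(2*K) (m(z, K) = (z + (K - 4)*(-12))/(K + K) = (z + (-4 + K)*(-12))/((2*K)) = (z + (48 - 12*K))*(1/(2*K)) = (48 + z - 12*K)*(1/(2*K)) = (48 + z - 12*K)/(2*K))
√(-1043644 + m(-1397, 1104)) = √(-1043644 + (½)*(48 - 1397 - 12*1104)/1104) = √(-1043644 + (½)*(1/1104)*(48 - 1397 - 13248)) = √(-1043644 + (½)*(1/1104)*(-14597)) = √(-1043644 - 14597/2208) = √(-2304380549/2208) = I*√318004515762/552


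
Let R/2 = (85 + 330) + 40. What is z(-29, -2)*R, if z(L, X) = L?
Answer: -26390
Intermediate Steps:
R = 910 (R = 2*((85 + 330) + 40) = 2*(415 + 40) = 2*455 = 910)
z(-29, -2)*R = -29*910 = -26390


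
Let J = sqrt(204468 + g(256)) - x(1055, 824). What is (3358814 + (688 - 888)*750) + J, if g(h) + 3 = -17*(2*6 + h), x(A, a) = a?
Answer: 3207990 + sqrt(199909) ≈ 3.2084e+6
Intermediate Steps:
g(h) = -207 - 17*h (g(h) = -3 - 17*(2*6 + h) = -3 - 17*(12 + h) = -3 + (-204 - 17*h) = -207 - 17*h)
J = -824 + sqrt(199909) (J = sqrt(204468 + (-207 - 17*256)) - 1*824 = sqrt(204468 + (-207 - 4352)) - 824 = sqrt(204468 - 4559) - 824 = sqrt(199909) - 824 = -824 + sqrt(199909) ≈ -376.89)
(3358814 + (688 - 888)*750) + J = (3358814 + (688 - 888)*750) + (-824 + sqrt(199909)) = (3358814 - 200*750) + (-824 + sqrt(199909)) = (3358814 - 150000) + (-824 + sqrt(199909)) = 3208814 + (-824 + sqrt(199909)) = 3207990 + sqrt(199909)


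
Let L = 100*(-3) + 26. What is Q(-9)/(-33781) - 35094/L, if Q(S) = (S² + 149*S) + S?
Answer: 592929060/4627997 ≈ 128.12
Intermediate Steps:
Q(S) = S² + 150*S
L = -274 (L = -300 + 26 = -274)
Q(-9)/(-33781) - 35094/L = -9*(150 - 9)/(-33781) - 35094/(-274) = -9*141*(-1/33781) - 35094*(-1/274) = -1269*(-1/33781) + 17547/137 = 1269/33781 + 17547/137 = 592929060/4627997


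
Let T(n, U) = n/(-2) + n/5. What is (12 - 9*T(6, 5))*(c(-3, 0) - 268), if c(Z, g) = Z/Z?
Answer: -37647/5 ≈ -7529.4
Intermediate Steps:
T(n, U) = -3*n/10 (T(n, U) = n*(-½) + n*(⅕) = -n/2 + n/5 = -3*n/10)
c(Z, g) = 1
(12 - 9*T(6, 5))*(c(-3, 0) - 268) = (12 - (-27)*6/10)*(1 - 268) = (12 - 9*(-9/5))*(-267) = (12 + 81/5)*(-267) = (141/5)*(-267) = -37647/5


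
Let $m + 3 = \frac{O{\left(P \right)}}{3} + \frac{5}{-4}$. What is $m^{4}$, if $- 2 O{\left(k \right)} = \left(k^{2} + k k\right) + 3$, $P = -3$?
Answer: $\frac{923521}{256} \approx 3607.5$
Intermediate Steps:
$O{\left(k \right)} = - \frac{3}{2} - k^{2}$ ($O{\left(k \right)} = - \frac{\left(k^{2} + k k\right) + 3}{2} = - \frac{\left(k^{2} + k^{2}\right) + 3}{2} = - \frac{2 k^{2} + 3}{2} = - \frac{3 + 2 k^{2}}{2} = - \frac{3}{2} - k^{2}$)
$m = - \frac{31}{4}$ ($m = -3 + \left(\frac{- \frac{3}{2} - \left(-3\right)^{2}}{3} + \frac{5}{-4}\right) = -3 + \left(\left(- \frac{3}{2} - 9\right) \frac{1}{3} + 5 \left(- \frac{1}{4}\right)\right) = -3 + \left(\left(- \frac{3}{2} - 9\right) \frac{1}{3} - \frac{5}{4}\right) = -3 - \frac{19}{4} = - \frac{31}{4} \approx -7.75$)
$m^{4} = \left(- \frac{31}{4}\right)^{4} = \frac{923521}{256}$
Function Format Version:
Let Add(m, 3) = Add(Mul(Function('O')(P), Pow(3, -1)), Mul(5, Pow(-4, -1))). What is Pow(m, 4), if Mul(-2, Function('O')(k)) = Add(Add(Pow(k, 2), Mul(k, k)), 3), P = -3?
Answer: Rational(923521, 256) ≈ 3607.5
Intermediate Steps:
Function('O')(k) = Add(Rational(-3, 2), Mul(-1, Pow(k, 2))) (Function('O')(k) = Mul(Rational(-1, 2), Add(Add(Pow(k, 2), Mul(k, k)), 3)) = Mul(Rational(-1, 2), Add(Add(Pow(k, 2), Pow(k, 2)), 3)) = Mul(Rational(-1, 2), Add(Mul(2, Pow(k, 2)), 3)) = Mul(Rational(-1, 2), Add(3, Mul(2, Pow(k, 2)))) = Add(Rational(-3, 2), Mul(-1, Pow(k, 2))))
m = Rational(-31, 4) (m = Add(-3, Add(Mul(Add(Rational(-3, 2), Mul(-1, Pow(-3, 2))), Pow(3, -1)), Mul(5, Pow(-4, -1)))) = Add(-3, Add(Mul(Add(Rational(-3, 2), Mul(-1, 9)), Rational(1, 3)), Mul(5, Rational(-1, 4)))) = Add(-3, Add(Mul(Add(Rational(-3, 2), -9), Rational(1, 3)), Rational(-5, 4))) = Add(-3, Add(Mul(Rational(-21, 2), Rational(1, 3)), Rational(-5, 4))) = Add(-3, Add(Rational(-7, 2), Rational(-5, 4))) = Add(-3, Rational(-19, 4)) = Rational(-31, 4) ≈ -7.7500)
Pow(m, 4) = Pow(Rational(-31, 4), 4) = Rational(923521, 256)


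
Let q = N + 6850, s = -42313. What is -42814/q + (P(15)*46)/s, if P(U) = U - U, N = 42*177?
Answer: -21407/7142 ≈ -2.9973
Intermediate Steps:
N = 7434
q = 14284 (q = 7434 + 6850 = 14284)
P(U) = 0
-42814/q + (P(15)*46)/s = -42814/14284 + (0*46)/(-42313) = -42814*1/14284 + 0*(-1/42313) = -21407/7142 + 0 = -21407/7142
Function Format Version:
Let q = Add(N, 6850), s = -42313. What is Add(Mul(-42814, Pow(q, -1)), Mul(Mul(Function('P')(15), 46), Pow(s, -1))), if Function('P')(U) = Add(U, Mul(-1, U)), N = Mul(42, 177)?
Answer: Rational(-21407, 7142) ≈ -2.9973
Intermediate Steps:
N = 7434
q = 14284 (q = Add(7434, 6850) = 14284)
Function('P')(U) = 0
Add(Mul(-42814, Pow(q, -1)), Mul(Mul(Function('P')(15), 46), Pow(s, -1))) = Add(Mul(-42814, Pow(14284, -1)), Mul(Mul(0, 46), Pow(-42313, -1))) = Add(Mul(-42814, Rational(1, 14284)), Mul(0, Rational(-1, 42313))) = Add(Rational(-21407, 7142), 0) = Rational(-21407, 7142)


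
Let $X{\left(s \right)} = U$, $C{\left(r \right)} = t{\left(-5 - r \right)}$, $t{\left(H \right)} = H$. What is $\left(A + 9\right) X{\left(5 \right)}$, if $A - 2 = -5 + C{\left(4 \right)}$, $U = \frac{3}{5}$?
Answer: $- \frac{9}{5} \approx -1.8$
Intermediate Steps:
$C{\left(r \right)} = -5 - r$
$U = \frac{3}{5}$ ($U = 3 \cdot \frac{1}{5} = \frac{3}{5} \approx 0.6$)
$X{\left(s \right)} = \frac{3}{5}$
$A = -12$ ($A = 2 - 14 = -12$)
$\left(A + 9\right) X{\left(5 \right)} = \left(-12 + 9\right) \frac{3}{5} = \left(-3\right) \frac{3}{5} = - \frac{9}{5}$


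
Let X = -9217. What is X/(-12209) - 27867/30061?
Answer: -63155966/367014749 ≈ -0.17208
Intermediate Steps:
X/(-12209) - 27867/30061 = -9217/(-12209) - 27867/30061 = -9217*(-1/12209) - 27867*1/30061 = 9217/12209 - 27867/30061 = -63155966/367014749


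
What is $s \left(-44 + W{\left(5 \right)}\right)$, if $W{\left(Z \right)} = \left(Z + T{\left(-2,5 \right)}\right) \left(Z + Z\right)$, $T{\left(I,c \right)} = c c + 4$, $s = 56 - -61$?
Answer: $34632$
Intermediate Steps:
$s = 117$ ($s = 56 + 61 = 117$)
$T{\left(I,c \right)} = 4 + c^{2}$ ($T{\left(I,c \right)} = c^{2} + 4 = 4 + c^{2}$)
$W{\left(Z \right)} = 2 Z \left(29 + Z\right)$ ($W{\left(Z \right)} = \left(Z + \left(4 + 5^{2}\right)\right) \left(Z + Z\right) = \left(Z + \left(4 + 25\right)\right) 2 Z = \left(Z + 29\right) 2 Z = \left(29 + Z\right) 2 Z = 2 Z \left(29 + Z\right)$)
$s \left(-44 + W{\left(5 \right)}\right) = 117 \left(-44 + 2 \cdot 5 \left(29 + 5\right)\right) = 117 \left(-44 + 2 \cdot 5 \cdot 34\right) = 117 \left(-44 + 340\right) = 117 \cdot 296 = 34632$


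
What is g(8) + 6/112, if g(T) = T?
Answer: 451/56 ≈ 8.0536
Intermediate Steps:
g(8) + 6/112 = 8 + 6/112 = 8 + 6*(1/112) = 8 + 3/56 = 451/56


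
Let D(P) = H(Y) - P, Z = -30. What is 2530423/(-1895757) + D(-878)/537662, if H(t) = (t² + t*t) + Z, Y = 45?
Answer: -675613436620/509638250067 ≈ -1.3257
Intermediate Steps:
H(t) = -30 + 2*t² (H(t) = (t² + t*t) - 30 = (t² + t²) - 30 = 2*t² - 30 = -30 + 2*t²)
D(P) = 4020 - P (D(P) = (-30 + 2*45²) - P = (-30 + 2*2025) - P = (-30 + 4050) - P = 4020 - P)
2530423/(-1895757) + D(-878)/537662 = 2530423/(-1895757) + (4020 - 1*(-878))/537662 = 2530423*(-1/1895757) + (4020 + 878)*(1/537662) = -2530423/1895757 + 4898*(1/537662) = -2530423/1895757 + 2449/268831 = -675613436620/509638250067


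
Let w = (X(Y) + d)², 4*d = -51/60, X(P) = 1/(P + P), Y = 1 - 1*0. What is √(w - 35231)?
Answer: I*√225477871/80 ≈ 187.7*I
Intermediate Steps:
Y = 1 (Y = 1 + 0 = 1)
X(P) = 1/(2*P)
d = -17/80 (d = (-51/60)/4 = (-51*1/60)/4 = (¼)*(-17/20) = -17/80 ≈ -0.21250)
w = 529/6400 (w = ((½)/1 - 17/80)² = ((½)*1 - 17/80)² = (½ - 17/80)² = (23/80)² = 529/6400 ≈ 0.082656)
√(w - 35231) = √(529/6400 - 35231) = √(-225477871/6400) = I*√225477871/80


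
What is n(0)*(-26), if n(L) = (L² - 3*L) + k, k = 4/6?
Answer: -52/3 ≈ -17.333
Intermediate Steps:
k = ⅔ (k = 4*(⅙) = ⅔ ≈ 0.66667)
n(L) = ⅔ + L² - 3*L (n(L) = (L² - 3*L) + ⅔ = ⅔ + L² - 3*L)
n(0)*(-26) = (⅔ + 0² - 3*0)*(-26) = (⅔ + 0 + 0)*(-26) = (⅔)*(-26) = -52/3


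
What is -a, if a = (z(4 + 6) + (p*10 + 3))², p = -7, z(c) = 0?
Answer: -4489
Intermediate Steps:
a = 4489 (a = (0 + (-7*10 + 3))² = (0 + (-70 + 3))² = (0 - 67)² = (-67)² = 4489)
-a = -1*4489 = -4489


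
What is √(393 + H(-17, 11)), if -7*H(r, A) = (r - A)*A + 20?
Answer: √21273/7 ≈ 20.836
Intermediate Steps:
H(r, A) = -20/7 - A*(r - A)/7 (H(r, A) = -((r - A)*A + 20)/7 = -(A*(r - A) + 20)/7 = -(20 + A*(r - A))/7 = -20/7 - A*(r - A)/7)
√(393 + H(-17, 11)) = √(393 + (-20/7 + (⅐)*11² - ⅐*11*(-17))) = √(393 + (-20/7 + (⅐)*121 + 187/7)) = √(393 + (-20/7 + 121/7 + 187/7)) = √(393 + 288/7) = √(3039/7) = √21273/7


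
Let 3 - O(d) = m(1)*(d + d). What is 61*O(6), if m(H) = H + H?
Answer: -1281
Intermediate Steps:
m(H) = 2*H
O(d) = 3 - 4*d (O(d) = 3 - 2*1*(d + d) = 3 - 2*2*d = 3 - 4*d)
61*O(6) = 61*(3 - 4*6) = 61*(3 - 24) = 61*(-21) = -1281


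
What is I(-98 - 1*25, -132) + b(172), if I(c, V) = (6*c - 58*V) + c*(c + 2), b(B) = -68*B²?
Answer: -1989911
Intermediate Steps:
I(c, V) = -58*V + 6*c + c*(2 + c) (I(c, V) = (-58*V + 6*c) + c*(2 + c) = -58*V + 6*c + c*(2 + c))
I(-98 - 1*25, -132) + b(172) = ((-98 - 1*25)² - 58*(-132) + 8*(-98 - 1*25)) - 68*172² = ((-98 - 25)² + 7656 + 8*(-98 - 25)) - 68*29584 = ((-123)² + 7656 + 8*(-123)) - 2011712 = (15129 + 7656 - 984) - 2011712 = 21801 - 2011712 = -1989911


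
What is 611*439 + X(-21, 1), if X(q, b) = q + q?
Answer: 268187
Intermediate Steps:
X(q, b) = 2*q
611*439 + X(-21, 1) = 611*439 + 2*(-21) = 268229 - 42 = 268187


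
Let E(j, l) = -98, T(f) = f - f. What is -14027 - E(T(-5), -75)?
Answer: -13929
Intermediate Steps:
T(f) = 0
-14027 - E(T(-5), -75) = -14027 - 1*(-98) = -14027 + 98 = -13929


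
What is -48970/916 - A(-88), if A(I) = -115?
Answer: 28185/458 ≈ 61.539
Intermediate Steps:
-48970/916 - A(-88) = -48970/916 - 1*(-115) = -48970*1/916 + 115 = -24485/458 + 115 = 28185/458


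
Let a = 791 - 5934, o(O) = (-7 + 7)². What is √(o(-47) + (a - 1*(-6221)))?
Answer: 7*√22 ≈ 32.833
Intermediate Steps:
o(O) = 0 (o(O) = 0² = 0)
a = -5143
√(o(-47) + (a - 1*(-6221))) = √(0 + (-5143 - 1*(-6221))) = √(0 + (-5143 + 6221)) = √(0 + 1078) = √1078 = 7*√22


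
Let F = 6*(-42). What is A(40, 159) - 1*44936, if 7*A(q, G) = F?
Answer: -44972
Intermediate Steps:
F = -252
A(q, G) = -36 (A(q, G) = (⅐)*(-252) = -36)
A(40, 159) - 1*44936 = -36 - 1*44936 = -36 - 44936 = -44972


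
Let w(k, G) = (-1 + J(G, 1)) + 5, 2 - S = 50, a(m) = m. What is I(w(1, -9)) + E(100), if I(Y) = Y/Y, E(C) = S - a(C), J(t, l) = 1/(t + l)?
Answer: -147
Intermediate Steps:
S = -48 (S = 2 - 1*50 = 2 - 50 = -48)
J(t, l) = 1/(l + t)
E(C) = -48 - C
w(k, G) = 4 + 1/(1 + G) (w(k, G) = (-1 + 1/(1 + G)) + 5 = 4 + 1/(1 + G))
I(Y) = 1
I(w(1, -9)) + E(100) = 1 + (-48 - 1*100) = 1 + (-48 - 100) = 1 - 148 = -147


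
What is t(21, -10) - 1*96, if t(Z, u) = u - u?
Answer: -96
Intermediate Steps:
t(Z, u) = 0
t(21, -10) - 1*96 = 0 - 1*96 = 0 - 96 = -96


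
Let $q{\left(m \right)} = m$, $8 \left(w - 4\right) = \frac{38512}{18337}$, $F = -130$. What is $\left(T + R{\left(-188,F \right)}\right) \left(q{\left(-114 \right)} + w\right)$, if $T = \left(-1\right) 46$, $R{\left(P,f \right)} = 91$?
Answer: $- \frac{90551520}{18337} \approx -4938.2$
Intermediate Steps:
$w = \frac{78162}{18337}$ ($w = 4 + \frac{38512 \cdot \frac{1}{18337}}{8} = 4 + \frac{1}{8} \cdot \frac{38512}{18337} = 4 + \frac{4814}{18337} = \frac{78162}{18337} \approx 4.2625$)
$T = -46$
$\left(T + R{\left(-188,F \right)}\right) \left(q{\left(-114 \right)} + w\right) = \left(-46 + 91\right) \left(-114 + \frac{78162}{18337}\right) = 45 \left(- \frac{2012256}{18337}\right) = - \frac{90551520}{18337}$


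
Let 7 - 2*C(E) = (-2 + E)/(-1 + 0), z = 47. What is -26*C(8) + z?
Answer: -122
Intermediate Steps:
C(E) = 5/2 + E/2 (C(E) = 7/2 - (-2 + E)/(2*(-1 + 0)) = 7/2 - (-2 + E)/(2*(-1)) = 7/2 - (-2 + E)*(-1)/2 = 7/2 - (2 - E)/2 = 7/2 + (-1 + E/2) = 5/2 + E/2)
-26*C(8) + z = -26*(5/2 + (1/2)*8) + 47 = -26*(5/2 + 4) + 47 = -26*13/2 + 47 = -169 + 47 = -122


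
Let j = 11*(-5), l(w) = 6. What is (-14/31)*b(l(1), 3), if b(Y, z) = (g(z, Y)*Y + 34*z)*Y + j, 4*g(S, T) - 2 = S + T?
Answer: -9184/31 ≈ -296.26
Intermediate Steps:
g(S, T) = ½ + S/4 + T/4 (g(S, T) = ½ + (S + T)/4 = ½ + (S/4 + T/4) = ½ + S/4 + T/4)
j = -55
b(Y, z) = -55 + Y*(34*z + Y*(½ + Y/4 + z/4)) (b(Y, z) = ((½ + z/4 + Y/4)*Y + 34*z)*Y - 55 = ((½ + Y/4 + z/4)*Y + 34*z)*Y - 55 = (Y*(½ + Y/4 + z/4) + 34*z)*Y - 55 = (34*z + Y*(½ + Y/4 + z/4))*Y - 55 = Y*(34*z + Y*(½ + Y/4 + z/4)) - 55 = -55 + Y*(34*z + Y*(½ + Y/4 + z/4)))
(-14/31)*b(l(1), 3) = (-14/31)*(-55 + 34*6*3 + (¼)*6²*(2 + 6 + 3)) = (-14*1/31)*(-55 + 612 + (¼)*36*11) = -14*(-55 + 612 + 99)/31 = -14/31*656 = -9184/31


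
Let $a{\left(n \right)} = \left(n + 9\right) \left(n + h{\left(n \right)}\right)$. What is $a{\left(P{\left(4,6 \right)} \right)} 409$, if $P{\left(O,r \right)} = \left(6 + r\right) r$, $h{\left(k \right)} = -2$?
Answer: $2319030$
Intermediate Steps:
$P{\left(O,r \right)} = r \left(6 + r\right)$
$a{\left(n \right)} = \left(-2 + n\right) \left(9 + n\right)$ ($a{\left(n \right)} = \left(n + 9\right) \left(n - 2\right) = \left(9 + n\right) \left(-2 + n\right) = \left(-2 + n\right) \left(9 + n\right)$)
$a{\left(P{\left(4,6 \right)} \right)} 409 = \left(-18 + \left(6 \left(6 + 6\right)\right)^{2} + 7 \cdot 6 \left(6 + 6\right)\right) 409 = \left(-18 + \left(6 \cdot 12\right)^{2} + 7 \cdot 6 \cdot 12\right) 409 = \left(-18 + 72^{2} + 7 \cdot 72\right) 409 = \left(-18 + 5184 + 504\right) 409 = 5670 \cdot 409 = 2319030$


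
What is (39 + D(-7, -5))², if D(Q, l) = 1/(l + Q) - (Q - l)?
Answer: 241081/144 ≈ 1674.2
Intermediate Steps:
D(Q, l) = l + 1/(Q + l) - Q (D(Q, l) = 1/(Q + l) + (l - Q) = l + 1/(Q + l) - Q)
(39 + D(-7, -5))² = (39 + (1 + (-5)² - 1*(-7)²)/(-7 - 5))² = (39 + (1 + 25 - 1*49)/(-12))² = (39 - (1 + 25 - 49)/12)² = (39 - 1/12*(-23))² = (39 + 23/12)² = (491/12)² = 241081/144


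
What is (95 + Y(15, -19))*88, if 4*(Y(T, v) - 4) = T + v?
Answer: 8624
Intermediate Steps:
Y(T, v) = 4 + T/4 + v/4 (Y(T, v) = 4 + (T + v)/4 = 4 + (T/4 + v/4) = 4 + T/4 + v/4)
(95 + Y(15, -19))*88 = (95 + (4 + (1/4)*15 + (1/4)*(-19)))*88 = (95 + (4 + 15/4 - 19/4))*88 = (95 + 3)*88 = 98*88 = 8624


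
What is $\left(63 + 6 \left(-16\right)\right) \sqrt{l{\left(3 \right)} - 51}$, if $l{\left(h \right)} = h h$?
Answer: $- 33 i \sqrt{42} \approx - 213.86 i$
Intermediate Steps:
$l{\left(h \right)} = h^{2}$
$\left(63 + 6 \left(-16\right)\right) \sqrt{l{\left(3 \right)} - 51} = \left(63 + 6 \left(-16\right)\right) \sqrt{3^{2} - 51} = \left(63 - 96\right) \sqrt{9 - 51} = - 33 \sqrt{-42} = - 33 i \sqrt{42}$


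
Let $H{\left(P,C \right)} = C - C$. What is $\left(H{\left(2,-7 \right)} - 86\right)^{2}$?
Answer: $7396$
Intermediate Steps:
$H{\left(P,C \right)} = 0$
$\left(H{\left(2,-7 \right)} - 86\right)^{2} = \left(0 - 86\right)^{2} = \left(-86\right)^{2} = 7396$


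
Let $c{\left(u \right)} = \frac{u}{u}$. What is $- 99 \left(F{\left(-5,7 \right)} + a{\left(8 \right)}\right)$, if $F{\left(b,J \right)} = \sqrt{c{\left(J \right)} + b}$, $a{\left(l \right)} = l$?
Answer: $-792 - 198 i \approx -792.0 - 198.0 i$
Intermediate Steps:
$c{\left(u \right)} = 1$
$F{\left(b,J \right)} = \sqrt{1 + b}$
$- 99 \left(F{\left(-5,7 \right)} + a{\left(8 \right)}\right) = - 99 \left(\sqrt{1 - 5} + 8\right) = - 99 \left(\sqrt{-4} + 8\right) = - 99 \left(2 i + 8\right) = - 99 \left(8 + 2 i\right) = -792 - 198 i$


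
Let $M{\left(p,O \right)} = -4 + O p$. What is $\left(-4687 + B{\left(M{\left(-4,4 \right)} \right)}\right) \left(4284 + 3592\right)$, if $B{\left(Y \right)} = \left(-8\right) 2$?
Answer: $-37040828$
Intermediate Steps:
$B{\left(Y \right)} = -16$
$\left(-4687 + B{\left(M{\left(-4,4 \right)} \right)}\right) \left(4284 + 3592\right) = \left(-4687 - 16\right) \left(4284 + 3592\right) = \left(-4703\right) 7876 = -37040828$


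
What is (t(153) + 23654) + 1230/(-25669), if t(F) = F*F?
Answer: 1208058917/25669 ≈ 47063.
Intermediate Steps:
t(F) = F**2
(t(153) + 23654) + 1230/(-25669) = (153**2 + 23654) + 1230/(-25669) = (23409 + 23654) + 1230*(-1/25669) = 47063 - 1230/25669 = 1208058917/25669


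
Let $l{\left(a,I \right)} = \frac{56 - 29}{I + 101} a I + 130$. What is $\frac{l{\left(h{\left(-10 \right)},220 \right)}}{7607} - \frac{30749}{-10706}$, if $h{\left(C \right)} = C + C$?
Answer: $\frac{24753080661}{8714137994} \approx 2.8406$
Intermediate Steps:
$h{\left(C \right)} = 2 C$
$l{\left(a,I \right)} = 130 + \frac{27 I a}{101 + I}$ ($l{\left(a,I \right)} = \frac{27}{101 + I} a I + 130 = \frac{27 a}{101 + I} I + 130 = \frac{27 I a}{101 + I} + 130 = 130 + \frac{27 I a}{101 + I}$)
$\frac{l{\left(h{\left(-10 \right)},220 \right)}}{7607} - \frac{30749}{-10706} = \frac{\frac{1}{101 + 220} \left(13130 + 130 \cdot 220 + 27 \cdot 220 \cdot 2 \left(-10\right)\right)}{7607} - \frac{30749}{-10706} = \frac{13130 + 28600 + 27 \cdot 220 \left(-20\right)}{321} \cdot \frac{1}{7607} - - \frac{30749}{10706} = \frac{13130 + 28600 - 118800}{321} \cdot \frac{1}{7607} + \frac{30749}{10706} = \frac{1}{321} \left(-77070\right) \frac{1}{7607} + \frac{30749}{10706} = \left(- \frac{25690}{107}\right) \frac{1}{7607} + \frac{30749}{10706} = - \frac{25690}{813949} + \frac{30749}{10706} = \frac{24753080661}{8714137994}$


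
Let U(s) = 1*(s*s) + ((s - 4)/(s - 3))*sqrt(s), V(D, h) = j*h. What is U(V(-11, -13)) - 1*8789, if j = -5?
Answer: -4564 + 61*sqrt(65)/62 ≈ -4556.1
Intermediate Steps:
V(D, h) = -5*h
U(s) = s**2 + sqrt(s)*(-4 + s)/(-3 + s) (U(s) = 1*s**2 + ((-4 + s)/(-3 + s))*sqrt(s) = s**2 + ((-4 + s)/(-3 + s))*sqrt(s) = s**2 + sqrt(s)*(-4 + s)/(-3 + s))
U(V(-11, -13)) - 1*8789 = ((-5*(-13))**3 + (-5*(-13))**(3/2) - 4*sqrt(65) - 3*(-5*(-13))**2)/(-3 - 5*(-13)) - 1*8789 = (65**3 + 65**(3/2) - 4*sqrt(65) - 3*65**2)/(-3 + 65) - 8789 = (274625 + 65*sqrt(65) - 4*sqrt(65) - 3*4225)/62 - 8789 = (274625 + 65*sqrt(65) - 4*sqrt(65) - 12675)/62 - 8789 = (261950 + 61*sqrt(65))/62 - 8789 = (4225 + 61*sqrt(65)/62) - 8789 = -4564 + 61*sqrt(65)/62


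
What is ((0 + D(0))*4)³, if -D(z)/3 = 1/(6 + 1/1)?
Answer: -1728/343 ≈ -5.0379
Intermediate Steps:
D(z) = -3/7 (D(z) = -3/(6 + 1/1) = -3/(6 + 1) = -3/7)
((0 + D(0))*4)³ = ((0 - 3/7)*4)³ = (-3/7*4)³ = (-12/7)³ = -1728/343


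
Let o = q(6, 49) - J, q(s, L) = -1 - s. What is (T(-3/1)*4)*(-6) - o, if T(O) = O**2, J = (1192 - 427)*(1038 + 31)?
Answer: 817576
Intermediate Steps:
J = 817785 (J = 765*1069 = 817785)
o = -817792 (o = (-1 - 1*6) - 1*817785 = (-1 - 6) - 817785 = -7 - 817785 = -817792)
(T(-3/1)*4)*(-6) - o = ((-3/1)**2*4)*(-6) - 1*(-817792) = ((-3*1)**2*4)*(-6) + 817792 = ((-3)**2*4)*(-6) + 817792 = (9*4)*(-6) + 817792 = 36*(-6) + 817792 = -216 + 817792 = 817576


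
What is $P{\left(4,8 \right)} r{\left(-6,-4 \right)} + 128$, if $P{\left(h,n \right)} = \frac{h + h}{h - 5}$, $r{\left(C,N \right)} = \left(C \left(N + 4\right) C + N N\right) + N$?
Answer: $32$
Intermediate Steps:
$r{\left(C,N \right)} = N + N^{2} + C^{2} \left(4 + N\right)$ ($r{\left(C,N \right)} = \left(C \left(4 + N\right) C + N^{2}\right) + N = \left(C^{2} \left(4 + N\right) + N^{2}\right) + N = \left(N^{2} + C^{2} \left(4 + N\right)\right) + N = N + N^{2} + C^{2} \left(4 + N\right)$)
$P{\left(h,n \right)} = \frac{2 h}{-5 + h}$
$P{\left(4,8 \right)} r{\left(-6,-4 \right)} + 128 = 2 \cdot 4 \frac{1}{-5 + 4} \left(-4 + \left(-4\right)^{2} + 4 \left(-6\right)^{2} - 4 \left(-6\right)^{2}\right) + 128 = 2 \cdot 4 \frac{1}{-1} \left(-4 + 16 + 4 \cdot 36 - 144\right) + 128 = 2 \cdot 4 \left(-1\right) \left(-4 + 16 + 144 - 144\right) + 128 = \left(-8\right) 12 + 128 = -96 + 128 = 32$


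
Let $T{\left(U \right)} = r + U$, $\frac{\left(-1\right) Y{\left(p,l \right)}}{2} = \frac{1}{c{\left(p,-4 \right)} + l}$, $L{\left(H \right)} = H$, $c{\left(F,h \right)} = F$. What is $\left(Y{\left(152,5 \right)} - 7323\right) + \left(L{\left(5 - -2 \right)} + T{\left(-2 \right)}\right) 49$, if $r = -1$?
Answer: $- \frac{1118941}{157} \approx -7127.0$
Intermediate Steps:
$Y{\left(p,l \right)} = - \frac{2}{l + p}$ ($Y{\left(p,l \right)} = - \frac{2}{p + l} = - \frac{2}{l + p}$)
$T{\left(U \right)} = -1 + U$
$\left(Y{\left(152,5 \right)} - 7323\right) + \left(L{\left(5 - -2 \right)} + T{\left(-2 \right)}\right) 49 = \left(- \frac{2}{5 + 152} - 7323\right) + \left(\left(5 - -2\right) - 3\right) 49 = \left(- \frac{2}{157} - 7323\right) + \left(\left(5 + 2\right) - 3\right) 49 = \left(\left(-2\right) \frac{1}{157} - 7323\right) + \left(7 - 3\right) 49 = \left(- \frac{2}{157} - 7323\right) + 4 \cdot 49 = - \frac{1149713}{157} + 196 = - \frac{1118941}{157}$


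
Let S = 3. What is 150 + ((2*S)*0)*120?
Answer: 150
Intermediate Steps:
150 + ((2*S)*0)*120 = 150 + ((2*3)*0)*120 = 150 + (6*0)*120 = 150 + 0*120 = 150 + 0 = 150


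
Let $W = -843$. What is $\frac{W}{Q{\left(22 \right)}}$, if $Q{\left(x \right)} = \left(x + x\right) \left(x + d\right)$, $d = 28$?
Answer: $- \frac{843}{2200} \approx -0.38318$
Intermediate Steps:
$Q{\left(x \right)} = 2 x \left(28 + x\right)$ ($Q{\left(x \right)} = \left(x + x\right) \left(x + 28\right) = 2 x \left(28 + x\right)$)
$\frac{W}{Q{\left(22 \right)}} = - \frac{843}{2 \cdot 22 \left(28 + 22\right)} = - \frac{843}{2 \cdot 22 \cdot 50} = - \frac{843}{2200}$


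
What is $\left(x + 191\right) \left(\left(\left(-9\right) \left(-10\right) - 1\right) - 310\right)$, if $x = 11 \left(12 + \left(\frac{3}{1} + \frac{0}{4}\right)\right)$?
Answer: $-78676$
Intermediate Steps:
$x = 165$ ($x = 11 \left(12 + \left(3 \cdot 1 + 0 \cdot \frac{1}{4}\right)\right) = 11 \left(12 + \left(3 + 0\right)\right) = 11 \left(12 + 3\right) = 11 \cdot 15 = 165$)
$\left(x + 191\right) \left(\left(\left(-9\right) \left(-10\right) - 1\right) - 310\right) = \left(165 + 191\right) \left(\left(\left(-9\right) \left(-10\right) - 1\right) - 310\right) = 356 \left(\left(90 - 1\right) - 310\right) = 356 \left(89 - 310\right) = 356 \left(-221\right) = -78676$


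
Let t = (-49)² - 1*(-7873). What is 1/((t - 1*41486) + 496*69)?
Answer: 1/3012 ≈ 0.00033201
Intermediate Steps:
t = 10274 (t = 2401 + 7873 = 10274)
1/((t - 1*41486) + 496*69) = 1/((10274 - 1*41486) + 496*69) = 1/((10274 - 41486) + 34224) = 1/(-31212 + 34224) = 1/3012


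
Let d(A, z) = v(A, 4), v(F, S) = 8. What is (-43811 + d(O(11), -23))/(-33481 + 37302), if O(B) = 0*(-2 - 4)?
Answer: -43803/3821 ≈ -11.464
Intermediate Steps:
O(B) = 0 (O(B) = 0*(-6) = 0)
d(A, z) = 8
(-43811 + d(O(11), -23))/(-33481 + 37302) = (-43811 + 8)/(-33481 + 37302) = -43803/3821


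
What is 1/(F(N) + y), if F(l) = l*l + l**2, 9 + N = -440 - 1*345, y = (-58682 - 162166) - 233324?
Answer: 1/806700 ≈ 1.2396e-6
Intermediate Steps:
y = -454172 (y = -220848 - 233324 = -454172)
N = -794 (N = -9 + (-440 - 1*345) = -9 + (-440 - 345) = -9 - 785 = -794)
F(l) = 2*l**2 (F(l) = l**2 + l**2 = 2*l**2)
1/(F(N) + y) = 1/(2*(-794)**2 - 454172) = 1/(2*630436 - 454172) = 1/(1260872 - 454172) = 1/806700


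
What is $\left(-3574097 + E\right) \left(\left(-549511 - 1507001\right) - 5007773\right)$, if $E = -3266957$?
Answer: $48327155156390$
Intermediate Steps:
$\left(-3574097 + E\right) \left(\left(-549511 - 1507001\right) - 5007773\right) = \left(-3574097 - 3266957\right) \left(\left(-549511 - 1507001\right) - 5007773\right) = - 6841054 \left(\left(-549511 - 1507001\right) - 5007773\right) = - 6841054 \left(-2056512 - 5007773\right) = \left(-6841054\right) \left(-7064285\right) = 48327155156390$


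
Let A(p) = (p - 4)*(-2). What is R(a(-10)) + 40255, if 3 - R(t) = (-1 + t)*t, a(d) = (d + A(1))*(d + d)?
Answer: 33938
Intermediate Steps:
A(p) = 8 - 2*p (A(p) = (-4 + p)*(-2) = 8 - 2*p)
a(d) = 2*d*(6 + d) (a(d) = (d + (8 - 2*1))*(d + d) = (d + (8 - 2))*(2*d) = (d + 6)*(2*d) = (6 + d)*(2*d) = 2*d*(6 + d))
R(t) = 3 - t*(-1 + t) (R(t) = 3 - (-1 + t)*t = 3 - t*(-1 + t))
R(a(-10)) + 40255 = (3 + 2*(-10)*(6 - 10) - (2*(-10)*(6 - 10))²) + 40255 = (3 + 2*(-10)*(-4) - (2*(-10)*(-4))²) + 40255 = (3 + 80 - 1*80²) + 40255 = (3 + 80 - 1*6400) + 40255 = (3 + 80 - 6400) + 40255 = -6317 + 40255 = 33938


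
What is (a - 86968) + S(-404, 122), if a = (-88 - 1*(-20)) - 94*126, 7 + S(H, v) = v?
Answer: -98765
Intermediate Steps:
S(H, v) = -7 + v
a = -11912 (a = (-88 + 20) - 11844 = -68 - 11844 = -11912)
(a - 86968) + S(-404, 122) = (-11912 - 86968) + (-7 + 122) = -98880 + 115 = -98765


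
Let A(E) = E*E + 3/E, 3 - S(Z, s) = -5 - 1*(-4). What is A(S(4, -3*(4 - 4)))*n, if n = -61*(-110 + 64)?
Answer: 94001/2 ≈ 47001.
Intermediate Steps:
S(Z, s) = 4 (S(Z, s) = 3 - (-5 - 1*(-4)) = 3 - (-5 + 4) = 3 - 1*(-1) = 3 + 1 = 4)
A(E) = E² + 3/E
n = 2806 (n = -61*(-46) = 2806)
A(S(4, -3*(4 - 4)))*n = ((3 + 4³)/4)*2806 = ((3 + 64)/4)*2806 = ((¼)*67)*2806 = (67/4)*2806 = 94001/2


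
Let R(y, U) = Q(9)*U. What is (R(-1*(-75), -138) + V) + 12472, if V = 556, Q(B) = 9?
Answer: 11786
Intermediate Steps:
R(y, U) = 9*U
(R(-1*(-75), -138) + V) + 12472 = (9*(-138) + 556) + 12472 = (-1242 + 556) + 12472 = -686 + 12472 = 11786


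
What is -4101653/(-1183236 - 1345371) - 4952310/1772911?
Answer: -5250580010287/4482995164977 ≈ -1.1712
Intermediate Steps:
-4101653/(-1183236 - 1345371) - 4952310/1772911 = -4101653/(-2528607) - 4952310*1/1772911 = -4101653*(-1/2528607) - 4952310/1772911 = 4101653/2528607 - 4952310/1772911 = -5250580010287/4482995164977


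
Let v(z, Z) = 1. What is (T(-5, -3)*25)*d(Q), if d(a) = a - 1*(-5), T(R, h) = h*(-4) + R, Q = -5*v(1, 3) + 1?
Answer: 175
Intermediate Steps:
Q = -4 (Q = -5*1 + 1 = -5 + 1 = -4)
T(R, h) = R - 4*h (T(R, h) = -4*h + R = R - 4*h)
d(a) = 5 + a (d(a) = a + 5 = 5 + a)
(T(-5, -3)*25)*d(Q) = ((-5 - 4*(-3))*25)*(5 - 4) = ((-5 + 12)*25)*1 = (7*25)*1 = 175*1 = 175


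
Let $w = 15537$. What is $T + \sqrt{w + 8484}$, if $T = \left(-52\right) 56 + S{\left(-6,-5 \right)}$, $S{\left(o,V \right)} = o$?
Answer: $-2918 + 3 \sqrt{2669} \approx -2763.0$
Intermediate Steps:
$T = -2918$ ($T = \left(-52\right) 56 - 6 = -2912 - 6 = -2918$)
$T + \sqrt{w + 8484} = -2918 + \sqrt{15537 + 8484} = -2918 + \sqrt{24021} = -2918 + 3 \sqrt{2669}$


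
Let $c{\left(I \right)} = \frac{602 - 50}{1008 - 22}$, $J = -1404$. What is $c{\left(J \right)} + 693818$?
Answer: $\frac{342052550}{493} \approx 6.9382 \cdot 10^{5}$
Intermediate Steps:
$c{\left(I \right)} = \frac{276}{493}$ ($c{\left(I \right)} = \frac{552}{986} = 552 \cdot \frac{1}{986} = \frac{276}{493}$)
$c{\left(J \right)} + 693818 = \frac{276}{493} + 693818 = \frac{342052550}{493}$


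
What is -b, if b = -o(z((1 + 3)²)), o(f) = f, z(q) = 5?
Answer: 5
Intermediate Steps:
b = -5 (b = -1*5 = -5)
-b = -1*(-5) = 5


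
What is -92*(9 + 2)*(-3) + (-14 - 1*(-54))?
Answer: 3076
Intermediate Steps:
-92*(9 + 2)*(-3) + (-14 - 1*(-54)) = -1012*(-3) + (-14 + 54) = -92*(-33) + 40 = 3036 + 40 = 3076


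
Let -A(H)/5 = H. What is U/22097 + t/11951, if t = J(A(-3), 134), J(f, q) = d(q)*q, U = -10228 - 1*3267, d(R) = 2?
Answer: -8176671/13899013 ≈ -0.58829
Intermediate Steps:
A(H) = -5*H
U = -13495 (U = -10228 - 3267 = -13495)
J(f, q) = 2*q
t = 268 (t = 2*134 = 268)
U/22097 + t/11951 = -13495/22097 + 268/11951 = -8176671/13899013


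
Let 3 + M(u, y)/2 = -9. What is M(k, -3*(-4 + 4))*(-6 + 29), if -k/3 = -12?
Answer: -552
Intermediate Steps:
k = 36 (k = -3*(-12) = 36)
M(u, y) = -24 (M(u, y) = -6 + 2*(-9) = -6 - 18 = -24)
M(k, -3*(-4 + 4))*(-6 + 29) = -24*(-6 + 29) = -24*23 = -552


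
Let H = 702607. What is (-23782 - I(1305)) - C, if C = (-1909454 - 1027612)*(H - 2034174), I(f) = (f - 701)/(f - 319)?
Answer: -1928073791798874/493 ≈ -3.9109e+12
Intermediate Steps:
I(f) = (-701 + f)/(-319 + f)
C = 3910900162422 (C = (-1909454 - 1027612)*(702607 - 2034174) = -2937066*(-1331567) = 3910900162422)
(-23782 - I(1305)) - C = (-23782 - (-701 + 1305)/(-319 + 1305)) - 1*3910900162422 = (-23782 - 604/986) - 3910900162422 = (-23782 - 1*302/493) - 3910900162422 = (-23782 - 302/493) - 3910900162422 = -11724828/493 - 3910900162422 = -1928073791798874/493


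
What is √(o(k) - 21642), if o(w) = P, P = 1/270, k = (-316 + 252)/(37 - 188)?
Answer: I*√175300170/90 ≈ 147.11*I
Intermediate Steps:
k = 64/151 (k = -64/(-151) = -64*(-1/151) = 64/151 ≈ 0.42384)
P = 1/270 ≈ 0.0037037
o(w) = 1/270
√(o(k) - 21642) = √(1/270 - 21642) = √(-5843339/270) = I*√175300170/90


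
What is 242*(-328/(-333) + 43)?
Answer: 3544574/333 ≈ 10644.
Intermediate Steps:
242*(-328/(-333) + 43) = 242*(-328*(-1/333) + 43) = 242*(328/333 + 43) = 242*(14647/333) = 3544574/333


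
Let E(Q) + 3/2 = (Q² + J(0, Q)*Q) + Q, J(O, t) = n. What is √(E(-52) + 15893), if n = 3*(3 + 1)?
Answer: √71678/2 ≈ 133.86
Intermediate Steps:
n = 12 (n = 3*4 = 12)
J(O, t) = 12
E(Q) = -3/2 + Q² + 13*Q (E(Q) = -3/2 + ((Q² + 12*Q) + Q) = -3/2 + (Q² + 13*Q) = -3/2 + Q² + 13*Q)
√(E(-52) + 15893) = √((-3/2 + (-52)² + 13*(-52)) + 15893) = √((-3/2 + 2704 - 676) + 15893) = √(4053/2 + 15893) = √(35839/2) = √71678/2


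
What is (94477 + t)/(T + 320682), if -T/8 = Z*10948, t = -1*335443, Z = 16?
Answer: 10953/49121 ≈ 0.22298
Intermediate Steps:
t = -335443
T = -1401344 (T = -128*10948 = -8*175168 = -1401344)
(94477 + t)/(T + 320682) = (94477 - 335443)/(-1401344 + 320682) = -240966/(-1080662) = -240966*(-1/1080662) = 10953/49121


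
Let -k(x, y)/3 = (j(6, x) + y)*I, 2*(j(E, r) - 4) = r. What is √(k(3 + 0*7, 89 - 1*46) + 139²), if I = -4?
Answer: √19903 ≈ 141.08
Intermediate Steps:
j(E, r) = 4 + r/2
k(x, y) = 48 + 6*x + 12*y (k(x, y) = -3*((4 + x/2) + y)*(-4) = -3*(4 + y + x/2)*(-4) = -3*(-16 - 4*y - 2*x) = 48 + 6*x + 12*y)
√(k(3 + 0*7, 89 - 1*46) + 139²) = √((48 + 6*(3 + 0*7) + 12*(89 - 1*46)) + 139²) = √((48 + 6*(3 + 0) + 12*(89 - 46)) + 19321) = √((48 + 6*3 + 12*43) + 19321) = √((48 + 18 + 516) + 19321) = √(582 + 19321) = √19903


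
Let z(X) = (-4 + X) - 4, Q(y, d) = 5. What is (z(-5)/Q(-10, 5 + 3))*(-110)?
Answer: 286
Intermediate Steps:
z(X) = -8 + X
(z(-5)/Q(-10, 5 + 3))*(-110) = ((-8 - 5)/5)*(-110) = -13*⅕*(-110) = -13/5*(-110) = 286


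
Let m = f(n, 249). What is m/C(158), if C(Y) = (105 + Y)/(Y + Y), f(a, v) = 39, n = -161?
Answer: 12324/263 ≈ 46.859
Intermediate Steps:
C(Y) = (105 + Y)/(2*Y) (C(Y) = (105 + Y)/((2*Y)) = (105 + Y)*(1/(2*Y)) = (105 + Y)/(2*Y))
m = 39
m/C(158) = 39/(((1/2)*(105 + 158)/158)) = 39/(((1/2)*(1/158)*263)) = 39/(263/316) = 39*(316/263) = 12324/263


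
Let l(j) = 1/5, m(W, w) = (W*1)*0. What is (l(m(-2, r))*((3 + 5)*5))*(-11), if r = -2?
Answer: -88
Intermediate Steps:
m(W, w) = 0 (m(W, w) = W*0 = 0)
l(j) = ⅕
(l(m(-2, r))*((3 + 5)*5))*(-11) = (((3 + 5)*5)/5)*(-11) = ((8*5)/5)*(-11) = ((⅕)*40)*(-11) = 8*(-11) = -88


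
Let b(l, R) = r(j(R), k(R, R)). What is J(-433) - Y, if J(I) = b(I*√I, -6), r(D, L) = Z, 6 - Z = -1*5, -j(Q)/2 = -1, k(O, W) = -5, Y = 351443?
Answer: -351432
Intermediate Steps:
j(Q) = 2 (j(Q) = -2*(-1) = 2)
Z = 11 (Z = 6 - (-1)*5 = 6 - 1*(-5) = 6 + 5 = 11)
r(D, L) = 11
b(l, R) = 11
J(I) = 11
J(-433) - Y = 11 - 1*351443 = 11 - 351443 = -351432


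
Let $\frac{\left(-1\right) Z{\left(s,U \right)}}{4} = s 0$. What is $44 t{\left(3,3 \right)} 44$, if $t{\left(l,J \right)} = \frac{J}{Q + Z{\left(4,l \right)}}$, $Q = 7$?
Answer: $\frac{5808}{7} \approx 829.71$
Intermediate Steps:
$Z{\left(s,U \right)} = 0$ ($Z{\left(s,U \right)} = - 4 s 0 = \left(-4\right) 0 = 0$)
$t{\left(l,J \right)} = \frac{J}{7}$ ($t{\left(l,J \right)} = \frac{J}{7 + 0} = \frac{J}{7}$)
$44 t{\left(3,3 \right)} 44 = 44 \cdot \frac{1}{7} \cdot 3 \cdot 44 = 44 \cdot \frac{3}{7} \cdot 44 = \frac{132}{7} \cdot 44 = \frac{5808}{7}$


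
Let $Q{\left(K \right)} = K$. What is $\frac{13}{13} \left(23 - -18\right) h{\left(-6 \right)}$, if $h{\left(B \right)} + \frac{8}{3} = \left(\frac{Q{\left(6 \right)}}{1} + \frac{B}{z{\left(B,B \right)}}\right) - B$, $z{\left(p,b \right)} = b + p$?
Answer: $\frac{2419}{6} \approx 403.17$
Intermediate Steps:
$h{\left(B \right)} = \frac{23}{6} - B$ ($h{\left(B \right)} = - \frac{8}{3} - \left(-6 + B - \frac{B}{B + B}\right) = - \frac{8}{3} - \left(-6 + B - \frac{B}{2 B}\right) = - \frac{8}{3} - \left(-6 + B - B \frac{1}{2 B}\right) = - \frac{8}{3} - \left(- \frac{13}{2} + B\right) = \frac{23}{6} - B$)
$\frac{13}{13} \left(23 - -18\right) h{\left(-6 \right)} = \frac{13}{13} \left(23 - -18\right) \left(\frac{23}{6} - -6\right) = 13 \cdot \frac{1}{13} \left(23 + 18\right) \left(\frac{23}{6} + 6\right) = 1 \cdot 41 \cdot \frac{59}{6} = 41 \cdot \frac{59}{6} = \frac{2419}{6}$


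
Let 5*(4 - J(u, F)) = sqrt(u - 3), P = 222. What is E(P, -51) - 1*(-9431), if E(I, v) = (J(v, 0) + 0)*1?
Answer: 9435 - 3*I*sqrt(6)/5 ≈ 9435.0 - 1.4697*I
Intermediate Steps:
J(u, F) = 4 - sqrt(-3 + u)/5 (J(u, F) = 4 - sqrt(u - 3)/5 = 4 - sqrt(-3 + u)/5)
E(I, v) = 4 - sqrt(-3 + v)/5 (E(I, v) = ((4 - sqrt(-3 + v)/5) + 0)*1 = (4 - sqrt(-3 + v)/5)*1 = 4 - sqrt(-3 + v)/5)
E(P, -51) - 1*(-9431) = (4 - sqrt(-3 - 51)/5) - 1*(-9431) = (4 - 3*I*sqrt(6)/5) + 9431 = 9435 - 3*I*sqrt(6)/5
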